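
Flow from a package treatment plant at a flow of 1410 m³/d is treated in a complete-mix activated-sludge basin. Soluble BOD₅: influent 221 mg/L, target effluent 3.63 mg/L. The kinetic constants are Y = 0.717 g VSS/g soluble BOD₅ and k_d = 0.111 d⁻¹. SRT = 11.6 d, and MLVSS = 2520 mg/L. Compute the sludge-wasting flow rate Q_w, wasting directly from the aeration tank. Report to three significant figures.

Q_w ≈ 38.1 m³/d

Rearranging the biomass balance for a CMAS with decay, V = Y·Q·ΔS·θ_c / [X·(1+k_d θ_c)] = 0.717 × 1410 × (221 − 3.63) × 11.6 / [2520 × (1 + 0.111 × 11.6)] = 2.55×10^6 / 5765 = 442.2 m³.
For wasting at MLVSS concentration, Q_w = V/θ_c = 442.2/11.6 = 38.12 m³/d.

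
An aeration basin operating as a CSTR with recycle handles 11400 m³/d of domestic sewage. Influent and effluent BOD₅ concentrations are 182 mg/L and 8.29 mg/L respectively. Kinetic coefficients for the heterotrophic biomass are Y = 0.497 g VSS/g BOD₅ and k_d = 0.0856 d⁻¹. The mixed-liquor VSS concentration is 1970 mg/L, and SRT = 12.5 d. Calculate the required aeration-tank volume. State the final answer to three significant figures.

V ≈ 3020 m³

Steady-state biomass mass balance: V·X·(1 + k_d·θ_c) = Y·Q·(S₀ − S)·θ_c, so V = 0.497 × 11400 × (182 − 8.29) × 12.5 / [1970 × (1 + 0.0856 × 12.5)] = 1.23×10^7 / 4078 = 3017 m³.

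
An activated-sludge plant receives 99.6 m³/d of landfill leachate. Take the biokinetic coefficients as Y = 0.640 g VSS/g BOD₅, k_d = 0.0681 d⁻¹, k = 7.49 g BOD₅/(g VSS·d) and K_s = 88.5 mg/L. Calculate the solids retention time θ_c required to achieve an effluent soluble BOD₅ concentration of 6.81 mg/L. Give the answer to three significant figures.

θ_c ≈ 3.64 d

At the target effluent, Y k S/(K_s+S) = 0.640×7.49×6.81/95.31 = 0.3425 d⁻¹.
1/θ_c = 0.3425 − 0.0681 = 0.2744 d⁻¹, so θ_c = 3.644 d.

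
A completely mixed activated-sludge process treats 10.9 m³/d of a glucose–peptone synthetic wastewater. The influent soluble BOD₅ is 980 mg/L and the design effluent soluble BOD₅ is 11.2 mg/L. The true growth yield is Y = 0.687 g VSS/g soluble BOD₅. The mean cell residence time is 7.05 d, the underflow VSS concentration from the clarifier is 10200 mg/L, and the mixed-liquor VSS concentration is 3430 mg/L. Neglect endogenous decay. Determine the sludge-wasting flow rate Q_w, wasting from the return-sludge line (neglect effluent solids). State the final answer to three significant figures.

Q_w ≈ 0.711 m³/d

Biomass mass balance (decay neglected): V·X = Y·Q·(S₀ − S)·θ_c, so V = 0.687 × 10.9 × (980 − 11.2) × 7.05 / 3430 = 14.91 m³.
Q_w = (V·X)/(θ_c X_r) = 14.91 × 3430 / (7.05 × 10200) = 0.7112 m³/d.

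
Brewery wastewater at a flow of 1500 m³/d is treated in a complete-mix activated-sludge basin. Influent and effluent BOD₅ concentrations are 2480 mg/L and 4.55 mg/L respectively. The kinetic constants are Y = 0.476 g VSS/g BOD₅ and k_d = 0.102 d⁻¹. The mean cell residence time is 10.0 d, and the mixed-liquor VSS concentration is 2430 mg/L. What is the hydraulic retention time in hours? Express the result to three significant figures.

τ ≈ 57.6 h

Steady-state biomass mass balance: V·X·(1 + k_d·θ_c) = Y·Q·(S₀ − S)·θ_c, so V = 0.476 × 1500 × (2480 − 4.55) × 10.0 / [2430 × (1 + 0.102 × 10.0)] = 1.77×10^7 / 4909 = 3601 m³.
HRT = V/Q = 3601 m³ / 1500 m³·d⁻¹ = 2.401 d × 24 = 57.61 h.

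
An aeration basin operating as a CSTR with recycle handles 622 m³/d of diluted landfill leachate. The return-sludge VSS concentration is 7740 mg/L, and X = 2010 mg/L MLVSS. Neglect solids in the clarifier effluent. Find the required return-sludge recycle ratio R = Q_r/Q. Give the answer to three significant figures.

R ≈ 0.351

Solids balance on the clarifier gives (1+R)X = R·X_r, so R = X/(X_r − X) = 2010 / (7740 − 2010) = 0.3508.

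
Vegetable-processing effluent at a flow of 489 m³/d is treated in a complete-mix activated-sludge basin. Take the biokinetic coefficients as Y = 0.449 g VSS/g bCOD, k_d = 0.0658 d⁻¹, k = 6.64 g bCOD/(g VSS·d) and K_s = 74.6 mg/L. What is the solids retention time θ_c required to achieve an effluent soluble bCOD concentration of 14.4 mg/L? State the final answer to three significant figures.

θ_c ≈ 2.40 d

At the target effluent, Y k S/(K_s+S) = 0.449×6.64×14.4/89.00 = 0.4824 d⁻¹.
1/θ_c = 0.4824 − 0.0658 = 0.4166 d⁻¹, so θ_c = 2.401 d.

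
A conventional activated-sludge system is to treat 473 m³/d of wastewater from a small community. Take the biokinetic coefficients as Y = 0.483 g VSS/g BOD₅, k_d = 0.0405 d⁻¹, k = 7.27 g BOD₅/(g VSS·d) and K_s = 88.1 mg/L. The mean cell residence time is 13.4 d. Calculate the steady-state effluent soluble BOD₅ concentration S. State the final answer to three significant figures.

From the Monod/SRT balance for a CMAS, S = K_s·(1+k_d θ_c)/[θ_c·(Y k − k_d) − 1] = 88.1 × (1 + 0.0405 × 13.4) / [13.4 × (0.483 × 7.27 − 0.0405) − 1] = 135.9 / 45.51 = 2.986 mg/L.

S ≈ 2.99 mg/L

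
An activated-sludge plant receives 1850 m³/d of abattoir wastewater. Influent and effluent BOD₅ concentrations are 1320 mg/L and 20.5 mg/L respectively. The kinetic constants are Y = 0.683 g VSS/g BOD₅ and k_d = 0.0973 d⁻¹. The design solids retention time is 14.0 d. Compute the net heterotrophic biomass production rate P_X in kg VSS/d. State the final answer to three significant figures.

The observed yield is Y_obs = Y/(1 + k_d·θ_c) = 0.683 / (1 + 0.0973 × 14.0) = 0.683 / 2.362 = 0.2891 g VSS per g BOD₅ removed.
ΔS = 1320 − 20.5 = 1300 mg/L, so the substrate removal rate is 1850 × 1300/1000 = 2404 kg BOD₅/d.
Net biomass production P_X = Y_obs × Q·(S₀ − S) = 0.2891 × 2404 = 695.1 kg VSS/d.

P_X ≈ 695 kg VSS/d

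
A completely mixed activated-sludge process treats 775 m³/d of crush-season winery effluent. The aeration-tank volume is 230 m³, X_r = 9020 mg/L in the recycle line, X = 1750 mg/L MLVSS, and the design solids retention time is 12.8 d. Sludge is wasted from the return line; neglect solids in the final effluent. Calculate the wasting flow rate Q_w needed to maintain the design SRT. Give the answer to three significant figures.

Q_w = (V·X)/(θ_c X_r) = 230.0 × 1750 / (12.8 × 9020) = 3.486 m³/d.

Q_w ≈ 3.49 m³/d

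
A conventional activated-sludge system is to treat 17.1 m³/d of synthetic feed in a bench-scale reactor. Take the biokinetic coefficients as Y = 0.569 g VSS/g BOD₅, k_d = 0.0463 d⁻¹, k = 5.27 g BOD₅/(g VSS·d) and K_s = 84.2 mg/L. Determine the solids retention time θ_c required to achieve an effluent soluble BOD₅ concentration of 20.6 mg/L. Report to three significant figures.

At the target effluent, Y k S/(K_s+S) = 0.569×5.27×20.6/104.8 = 0.5894 d⁻¹.
Then 1/θ_c = μ − k_d = 0.5894 − 0.0463 = 0.5431 d⁻¹, giving θ_c = 1.841 d.

θ_c ≈ 1.84 d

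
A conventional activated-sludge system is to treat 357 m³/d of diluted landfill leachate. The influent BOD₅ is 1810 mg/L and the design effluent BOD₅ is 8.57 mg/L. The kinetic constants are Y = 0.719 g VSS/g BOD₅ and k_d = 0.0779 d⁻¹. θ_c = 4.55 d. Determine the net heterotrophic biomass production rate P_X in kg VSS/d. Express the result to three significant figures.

Observed yield with endogenous decay: Y_obs = Y / (1 + k_d·θ_c) = 0.719 / (1 + 0.0779 × 4.55) = 0.719 / 1.354 = 0.5308 g VSS/g BOD₅.
Mass of BOD₅ removed per day: Q(S₀ − S) = 357 × 1801 g/m³ = 643.1 kg/d.
P_X = Y_obs · Q(S₀ − S) = 0.5308 × 643.1 = 341.4 kg VSS/d.

P_X ≈ 341 kg VSS/d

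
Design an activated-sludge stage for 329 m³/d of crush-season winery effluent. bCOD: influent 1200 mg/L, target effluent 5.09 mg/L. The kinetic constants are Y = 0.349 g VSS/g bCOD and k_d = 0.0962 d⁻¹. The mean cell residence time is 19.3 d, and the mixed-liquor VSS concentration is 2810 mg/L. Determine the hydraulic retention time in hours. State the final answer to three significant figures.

τ ≈ 24.1 h

Steady-state biomass mass balance: V·X·(1 + k_d·θ_c) = Y·Q·(S₀ − S)·θ_c, so V = 0.349 × 329 × (1200 − 5.09) × 19.3 / [2810 × (1 + 0.0962 × 19.3)] = 2.65×10^6 / 8027 = 329.9 m³.
HRT = V/Q = 329.9 m³ / 329 m³·d⁻¹ = 1.003 d × 24 = 24.06 h.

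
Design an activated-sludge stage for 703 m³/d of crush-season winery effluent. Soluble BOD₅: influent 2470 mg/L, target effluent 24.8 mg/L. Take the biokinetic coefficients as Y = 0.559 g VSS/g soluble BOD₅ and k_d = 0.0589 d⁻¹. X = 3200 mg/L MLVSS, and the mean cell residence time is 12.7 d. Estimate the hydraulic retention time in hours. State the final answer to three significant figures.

τ ≈ 74.5 h

From the SRT design equation V = Y Q (S₀−S) θ_c / [X (1 + k_d θ_c)] = 0.559 × 703 × (2470 − 24.8) × 12.7 / [3200 × (1 + 0.0589 × 12.7)] = 1.22×10^7 / 5594 = 2182 m³.
τ = V/Q = 2182/703 = 3.103 d, or 74.48 h.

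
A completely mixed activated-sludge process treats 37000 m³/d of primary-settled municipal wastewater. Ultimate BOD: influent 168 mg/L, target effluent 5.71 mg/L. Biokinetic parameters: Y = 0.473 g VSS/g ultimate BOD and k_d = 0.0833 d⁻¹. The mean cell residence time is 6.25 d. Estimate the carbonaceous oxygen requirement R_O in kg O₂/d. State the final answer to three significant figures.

R_O ≈ 3350 kg O₂/d

Observed yield with endogenous decay: Y_obs = Y / (1 + k_d·θ_c) = 0.473 / (1 + 0.0833 × 6.25) = 0.473 / 1.521 = 0.3111 g VSS/g ultimate BOD.
Substrate removed = Q·(S₀ − S) = 37000 m³/d × (168 − 5.71) g/m³ = 6×10^6 g/d = 6005 kg/d.
P_X = Y_obs·Q·(S₀ − S) = 0.3111 × 6005 = 1868 kg VSS/d.
R_O = Q·ΔS − 1.42 P_X = 6005 − 2652 = 3352 kg O₂/d.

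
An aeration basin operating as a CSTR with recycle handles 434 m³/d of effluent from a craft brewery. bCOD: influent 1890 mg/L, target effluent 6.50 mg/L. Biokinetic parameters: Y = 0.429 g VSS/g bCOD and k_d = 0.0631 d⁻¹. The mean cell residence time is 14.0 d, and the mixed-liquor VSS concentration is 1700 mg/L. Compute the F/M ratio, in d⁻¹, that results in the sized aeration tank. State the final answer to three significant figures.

F/M ≈ 0.315 d⁻¹

Rearranging the biomass balance for a CMAS with decay, V = Y·Q·ΔS·θ_c / [X·(1+k_d θ_c)] = 0.429 × 434 × (1890 − 6.50) × 14.0 / [1700 × (1 + 0.0631 × 14.0)] = 4.91×10^6 / 3202 = 1533 m³.
F/M = Q·S₀ / (V·X) = 434 × 1890 / (1533 × 1700) = 0.3147 g bCOD·(g VSS·d)⁻¹.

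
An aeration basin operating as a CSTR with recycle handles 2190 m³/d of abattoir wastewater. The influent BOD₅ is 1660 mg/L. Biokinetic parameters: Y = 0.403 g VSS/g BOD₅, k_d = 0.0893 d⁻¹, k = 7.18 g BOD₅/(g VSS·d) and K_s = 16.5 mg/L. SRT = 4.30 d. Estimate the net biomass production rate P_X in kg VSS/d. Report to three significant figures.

P_X ≈ 1060 kg VSS/d

Effluent substrate depends only on kinetics and SRT: S = K_s(1 + k_d θ_c) / [θ_c(Yk − k_d) − 1] = 16.5 × (1 + 0.0893 × 4.30) / [4.30 × (0.403 × 7.18 − 0.0893) − 1] = 22.84 / 11.06 = 2.065 mg/L.
Correct the yield for decay: Y_obs = Y/(1 + k_d θ_c) = 0.403 / (1 + 0.0893 × 4.30) = 0.403 / 1.384 = 0.2912.
Mass of BOD₅ removed per day: Q(S₀ − S) = 2190 × 1658 g/m³ = 3631 kg/d.
P_X = Y_obs · Q(S₀ − S) = 0.2912 × 3631 = 1057 kg VSS/d.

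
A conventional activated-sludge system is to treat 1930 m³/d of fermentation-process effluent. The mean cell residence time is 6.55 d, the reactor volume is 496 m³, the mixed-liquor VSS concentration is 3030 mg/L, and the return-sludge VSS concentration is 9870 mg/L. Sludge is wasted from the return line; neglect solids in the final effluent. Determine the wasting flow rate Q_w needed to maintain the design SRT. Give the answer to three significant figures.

Wasting from the return line (neglecting effluent solids): Q_w = V·X / (θ_c·X_r) = 496.0 × 3030 / (6.55 × 9870) = 23.25 m³/d.

Q_w ≈ 23.2 m³/d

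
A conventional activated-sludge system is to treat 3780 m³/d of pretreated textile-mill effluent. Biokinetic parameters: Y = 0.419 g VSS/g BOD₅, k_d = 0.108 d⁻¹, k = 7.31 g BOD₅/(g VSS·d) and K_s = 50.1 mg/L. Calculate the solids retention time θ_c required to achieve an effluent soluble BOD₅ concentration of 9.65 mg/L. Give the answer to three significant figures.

From 1/θ_c = Y·k·S/(K_s + S) − k_d: Y·k·S/(K_s+S) = 0.419 × 7.31 × 9.65 / (50.1 + 9.65) = 0.4947 d⁻¹.
1/θ_c = 0.4947 − 0.108 = 0.3867 d⁻¹, so θ_c = 2.586 d.

θ_c ≈ 2.59 d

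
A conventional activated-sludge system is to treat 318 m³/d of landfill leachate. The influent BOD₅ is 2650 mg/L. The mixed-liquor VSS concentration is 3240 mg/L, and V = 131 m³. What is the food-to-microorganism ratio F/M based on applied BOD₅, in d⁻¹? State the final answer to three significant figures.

F/M = applied load / biomass = Q·S₀/(V·X) = 318 × 2650 / (131.0 × 3240) = 1.985 d⁻¹.

F/M ≈ 1.99 d⁻¹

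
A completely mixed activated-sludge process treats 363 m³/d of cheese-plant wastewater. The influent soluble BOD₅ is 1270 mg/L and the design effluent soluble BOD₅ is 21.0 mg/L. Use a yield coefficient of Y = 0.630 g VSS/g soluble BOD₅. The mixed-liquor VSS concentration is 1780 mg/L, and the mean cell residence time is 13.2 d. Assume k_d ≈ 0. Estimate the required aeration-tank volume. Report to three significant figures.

V ≈ 2120 m³

With k_d = 0 the design equation reduces to V = Y Q (S₀−S) θ_c / X = 0.630 × 363 × (1270 − 21.0) × 13.2 / 1780 = 2118 m³.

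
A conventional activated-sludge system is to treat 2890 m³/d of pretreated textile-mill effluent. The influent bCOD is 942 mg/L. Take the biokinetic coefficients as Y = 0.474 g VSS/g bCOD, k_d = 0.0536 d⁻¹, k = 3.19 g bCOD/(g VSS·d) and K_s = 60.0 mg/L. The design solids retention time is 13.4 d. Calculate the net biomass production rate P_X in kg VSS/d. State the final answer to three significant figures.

P_X ≈ 747 kg VSS/d

Effluent substrate depends only on kinetics and SRT: S = K_s(1 + k_d θ_c) / [θ_c(Yk − k_d) − 1] = 60.0 × (1 + 0.0536 × 13.4) / [13.4 × (0.474 × 3.19 − 0.0536) − 1] = 103.1 / 18.54 = 5.560 mg/L.
Correct the yield for decay: Y_obs = Y/(1 + k_d θ_c) = 0.474 / (1 + 0.0536 × 13.4) = 0.474 / 1.718 = 0.2759.
Substrate removed = Q·(S₀ − S) = 2890 m³/d × (942 − 5.56) g/m³ = 2.71×10^6 g/d = 2706 kg/d.
Biomass produced: P_X = Y_obs·Q·ΔS = 0.2759 × 2706 ≈ 746.6 kg VSS/d.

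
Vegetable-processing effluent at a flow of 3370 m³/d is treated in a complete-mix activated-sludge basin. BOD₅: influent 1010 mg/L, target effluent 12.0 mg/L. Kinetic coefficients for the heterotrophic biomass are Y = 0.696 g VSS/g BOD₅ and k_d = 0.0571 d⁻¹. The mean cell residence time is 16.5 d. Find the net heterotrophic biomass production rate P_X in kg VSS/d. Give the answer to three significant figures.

The observed yield is Y_obs = Y/(1 + k_d·θ_c) = 0.696 / (1 + 0.0571 × 16.5) = 0.696 / 1.942 = 0.3584 g VSS per g BOD₅ removed.
Mass of BOD₅ removed per day: Q(S₀ − S) = 3370 × 998.0 g/m³ = 3363 kg/d.
So the net sludge growth is P_X = 0.3584 × 3363 = 1205 kg VSS/d.

P_X ≈ 1210 kg VSS/d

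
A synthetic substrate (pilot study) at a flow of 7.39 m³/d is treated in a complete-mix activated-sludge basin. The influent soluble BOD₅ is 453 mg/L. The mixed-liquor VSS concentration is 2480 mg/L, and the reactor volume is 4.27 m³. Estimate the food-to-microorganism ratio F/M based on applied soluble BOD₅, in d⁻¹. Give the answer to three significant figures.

F/M = Q·S₀ / (V·X) = 7.39 × 453 / (4.270 × 2480) = 0.3161 g soluble BOD₅·(g VSS·d)⁻¹.

F/M ≈ 0.316 d⁻¹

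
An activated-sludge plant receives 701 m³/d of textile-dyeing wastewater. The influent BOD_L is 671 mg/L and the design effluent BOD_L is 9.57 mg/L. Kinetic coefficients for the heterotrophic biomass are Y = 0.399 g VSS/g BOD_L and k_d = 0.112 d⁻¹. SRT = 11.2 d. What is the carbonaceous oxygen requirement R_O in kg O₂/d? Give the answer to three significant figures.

R_O ≈ 347 kg O₂/d

Observed yield with endogenous decay: Y_obs = Y / (1 + k_d·θ_c) = 0.399 / (1 + 0.112 × 11.2) = 0.399 / 2.254 = 0.1770 g VSS/g BOD_L.
Q·(S₀ − S) = 701 × (671 − 9.57) × 10⁻³ = 463.7 kg/d removed.
Net sludge production P_X = 0.1770 × 463.7 = 82.06 kg VSS/d.
R_O = Q·ΔS − 1.42 P_X = 463.7 − 116.5 = 347.1 kg O₂/d.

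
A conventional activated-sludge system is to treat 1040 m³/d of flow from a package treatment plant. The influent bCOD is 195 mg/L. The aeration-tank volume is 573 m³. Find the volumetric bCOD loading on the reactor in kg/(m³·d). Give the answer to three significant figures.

Volumetric loading L_v = Q·S₀ / V = 1040 × 195 g/m³ / 573.0 m³ = 353.9 g/(m³·d) = 0.3539 kg bCOD/(m³·d).

L_v ≈ 0.354 kg bCOD/(m³·d)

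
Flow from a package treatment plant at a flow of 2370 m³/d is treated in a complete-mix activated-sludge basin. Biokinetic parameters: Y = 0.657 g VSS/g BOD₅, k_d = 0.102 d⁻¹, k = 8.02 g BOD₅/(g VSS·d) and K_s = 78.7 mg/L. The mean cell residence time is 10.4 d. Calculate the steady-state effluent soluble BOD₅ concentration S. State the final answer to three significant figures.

S ≈ 3.08 mg/L

From the Monod/SRT balance for a CMAS, S = K_s·(1+k_d θ_c)/[θ_c·(Y k − k_d) − 1] = 78.7 × (1 + 0.102 × 10.4) / [10.4 × (0.657 × 8.02 − 0.102) − 1] = 162.2 / 52.74 = 3.075 mg/L.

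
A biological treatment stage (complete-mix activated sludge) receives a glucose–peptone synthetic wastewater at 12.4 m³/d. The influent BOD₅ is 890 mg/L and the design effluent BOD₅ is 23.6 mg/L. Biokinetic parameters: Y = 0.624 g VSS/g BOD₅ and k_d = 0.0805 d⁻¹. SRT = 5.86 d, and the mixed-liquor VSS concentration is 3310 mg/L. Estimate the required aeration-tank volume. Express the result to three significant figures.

From the SRT design equation V = Y Q (S₀−S) θ_c / [X (1 + k_d θ_c)] = 0.624 × 12.4 × (890 − 23.6) × 5.86 / [3310 × (1 + 0.0805 × 5.86)] = 3.93×10^4 / 4871 = 8.064 m³.

V ≈ 8.06 m³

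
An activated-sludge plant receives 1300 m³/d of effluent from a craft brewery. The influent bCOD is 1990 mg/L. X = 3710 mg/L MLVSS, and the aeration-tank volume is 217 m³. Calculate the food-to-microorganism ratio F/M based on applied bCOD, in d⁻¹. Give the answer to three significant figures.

Food-to-microorganism ratio F/M = Q S₀ / (V X) = 1300 × 1990 / (217.0 × 3710) = 3.213 d⁻¹.

F/M ≈ 3.21 d⁻¹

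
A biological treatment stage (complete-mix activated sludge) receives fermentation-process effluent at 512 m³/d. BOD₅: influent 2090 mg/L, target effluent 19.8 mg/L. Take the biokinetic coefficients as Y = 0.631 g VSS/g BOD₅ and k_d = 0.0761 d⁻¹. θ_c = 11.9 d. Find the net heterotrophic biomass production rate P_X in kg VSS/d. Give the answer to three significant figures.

Observed yield with endogenous decay: Y_obs = Y / (1 + k_d·θ_c) = 0.631 / (1 + 0.0761 × 11.9) = 0.631 / 1.906 = 0.3311 g VSS/g BOD₅.
Q·(S₀ − S) = 512 × (2090 − 19.8) × 10⁻³ = 1060 kg/d removed.
So the net sludge growth is P_X = 0.3311 × 1060 = 351.0 kg VSS/d.

P_X ≈ 351 kg VSS/d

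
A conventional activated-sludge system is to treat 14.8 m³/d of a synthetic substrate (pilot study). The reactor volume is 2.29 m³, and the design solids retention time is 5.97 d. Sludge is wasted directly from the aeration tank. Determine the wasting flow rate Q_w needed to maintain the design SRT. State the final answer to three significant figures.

Q_w ≈ 0.384 m³/d

For wasting at MLVSS concentration, Q_w = V/θ_c = 2.290/5.97 = 0.3836 m³/d.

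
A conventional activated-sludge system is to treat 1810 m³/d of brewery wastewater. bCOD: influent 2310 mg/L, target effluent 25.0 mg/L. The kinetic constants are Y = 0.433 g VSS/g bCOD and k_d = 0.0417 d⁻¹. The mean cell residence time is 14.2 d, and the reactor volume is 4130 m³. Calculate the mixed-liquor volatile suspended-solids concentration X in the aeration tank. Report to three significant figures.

X = Y·Q·ΔS·θ_c / [V·(1 + k_d θ_c)] = 0.433 × 1810 × (2310 − 25.0) × 14.2 / [4130 × (1 + 0.0417 × 14.2)] = 3867 mg/L.

X ≈ 3870 mg/L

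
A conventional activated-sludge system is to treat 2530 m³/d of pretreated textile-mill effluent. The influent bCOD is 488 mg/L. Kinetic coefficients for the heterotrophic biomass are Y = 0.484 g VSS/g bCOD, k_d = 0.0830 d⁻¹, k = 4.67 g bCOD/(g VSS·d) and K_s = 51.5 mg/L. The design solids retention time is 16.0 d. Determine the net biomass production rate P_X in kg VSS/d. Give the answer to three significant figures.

P_X ≈ 255 kg VSS/d

For a completely mixed reactor with recycle the Lawrence–McCarty relation gives S = K_s·(1 + k_d·θ_c) / [θ_c·(Y·k − k_d) − 1] = 51.5 × (1 + 0.0830 × 16.0) / [16.0 × (0.484 × 4.67 − 0.0830) − 1] = 119.9 / 33.84 = 3.543 mg/L.
Observed yield with endogenous decay: Y_obs = Y / (1 + k_d·θ_c) = 0.484 / (1 + 0.0830 × 16.0) = 0.484 / 2.328 = 0.2079 g VSS/g bCOD.
Mass of bCOD removed per day: Q(S₀ − S) = 2530 × 484.5 g/m³ = 1226 kg/d.
Net biomass production P_X = Y_obs × Q·(S₀ − S) = 0.2079 × 1226 = 254.8 kg VSS/d.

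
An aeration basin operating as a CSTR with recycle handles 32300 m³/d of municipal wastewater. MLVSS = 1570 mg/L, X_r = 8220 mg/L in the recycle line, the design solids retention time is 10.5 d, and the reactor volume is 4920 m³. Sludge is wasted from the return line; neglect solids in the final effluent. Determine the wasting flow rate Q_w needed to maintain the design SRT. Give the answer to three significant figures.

θ_c = V·X/(Q_w·X_r) when wasting from the recycle, so Q_w = V·X/(θ_c·X_r) = 4920 × 1570 / (10.5 × 8220) = 89.50 m³/d.

Q_w ≈ 89.5 m³/d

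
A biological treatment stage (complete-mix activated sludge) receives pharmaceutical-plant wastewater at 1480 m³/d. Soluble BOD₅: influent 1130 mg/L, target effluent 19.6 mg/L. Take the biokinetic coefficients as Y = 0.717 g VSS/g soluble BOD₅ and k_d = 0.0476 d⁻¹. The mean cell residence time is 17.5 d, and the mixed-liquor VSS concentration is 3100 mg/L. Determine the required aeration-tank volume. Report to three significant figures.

Steady-state biomass mass balance: V·X·(1 + k_d·θ_c) = Y·Q·(S₀ − S)·θ_c, so V = 0.717 × 1480 × (1130 − 19.6) × 17.5 / [3100 × (1 + 0.0476 × 17.5)] = 2.06×10^7 / 5682 = 3629 m³.

V ≈ 3630 m³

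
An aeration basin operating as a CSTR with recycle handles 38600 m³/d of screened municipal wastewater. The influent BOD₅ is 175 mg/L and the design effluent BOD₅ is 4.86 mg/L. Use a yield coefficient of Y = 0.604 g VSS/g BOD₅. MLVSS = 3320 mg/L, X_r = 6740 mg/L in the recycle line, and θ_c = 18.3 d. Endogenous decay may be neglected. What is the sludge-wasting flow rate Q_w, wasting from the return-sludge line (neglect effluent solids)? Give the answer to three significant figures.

Q_w ≈ 589 m³/d

With k_d = 0 the design equation reduces to V = Y Q (S₀−S) θ_c / X = 0.604 × 38600 × (175 − 4.86) × 18.3 / 3320 = 21865 m³.
Q_w = (V·X)/(θ_c X_r) = 21865 × 3320 / (18.3 × 6740) = 588.5 m³/d.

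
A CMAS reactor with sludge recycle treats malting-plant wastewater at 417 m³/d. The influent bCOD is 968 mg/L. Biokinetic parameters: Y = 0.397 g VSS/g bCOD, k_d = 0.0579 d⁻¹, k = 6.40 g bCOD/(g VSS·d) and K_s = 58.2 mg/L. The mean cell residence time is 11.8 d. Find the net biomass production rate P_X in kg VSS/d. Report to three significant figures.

P_X ≈ 94.9 kg VSS/d

From the Monod/SRT balance for a CMAS, S = K_s·(1+k_d θ_c)/[θ_c·(Y k − k_d) − 1] = 58.2 × (1 + 0.0579 × 11.8) / [11.8 × (0.397 × 6.40 − 0.0579) − 1] = 97.96 / 28.30 = 3.462 mg/L.
Observed yield with endogenous decay: Y_obs = Y / (1 + k_d·θ_c) = 0.397 / (1 + 0.0579 × 11.8) = 0.397 / 1.683 = 0.2359 g VSS/g bCOD.
ΔS = 968 − 3.46 = 964.5 mg/L, so the substrate removal rate is 417 × 964.5/1000 = 402.2 kg bCOD/d.
P_X = Y_obs · Q(S₀ − S) = 0.2359 × 402.2 = 94.86 kg VSS/d.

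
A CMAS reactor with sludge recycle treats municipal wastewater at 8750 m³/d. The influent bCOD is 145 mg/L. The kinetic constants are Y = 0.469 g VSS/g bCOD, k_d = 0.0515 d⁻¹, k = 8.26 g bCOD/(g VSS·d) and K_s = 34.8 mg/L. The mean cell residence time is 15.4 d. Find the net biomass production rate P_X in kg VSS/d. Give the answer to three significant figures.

For a completely mixed reactor with recycle the Lawrence–McCarty relation gives S = K_s·(1 + k_d·θ_c) / [θ_c·(Y·k − k_d) − 1] = 34.8 × (1 + 0.0515 × 15.4) / [15.4 × (0.469 × 8.26 − 0.0515) − 1] = 62.40 / 57.87 = 1.078 mg/L.
Observed yield with endogenous decay: Y_obs = Y / (1 + k_d·θ_c) = 0.469 / (1 + 0.0515 × 15.4) = 0.469 / 1.793 = 0.2616 g VSS/g bCOD.
Substrate removed = Q·(S₀ − S) = 8750 m³/d × (145 − 1.08) g/m³ = 1.26×10^6 g/d = 1259 kg/d.
Biomass produced: P_X = Y_obs·Q·ΔS = 0.2616 × 1259 ≈ 329.4 kg VSS/d.

P_X ≈ 329 kg VSS/d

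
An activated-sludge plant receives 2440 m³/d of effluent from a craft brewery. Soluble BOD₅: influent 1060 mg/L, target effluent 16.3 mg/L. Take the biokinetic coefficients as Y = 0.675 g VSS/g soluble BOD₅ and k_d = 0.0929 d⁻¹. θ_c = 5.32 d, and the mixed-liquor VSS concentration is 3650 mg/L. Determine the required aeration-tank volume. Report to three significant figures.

Steady-state biomass mass balance: V·X·(1 + k_d·θ_c) = Y·Q·(S₀ − S)·θ_c, so V = 0.675 × 2440 × (1060 − 16.3) × 5.32 / [3650 × (1 + 0.0929 × 5.32)] = 9.14×10^6 / 5454 = 1677 m³.

V ≈ 1680 m³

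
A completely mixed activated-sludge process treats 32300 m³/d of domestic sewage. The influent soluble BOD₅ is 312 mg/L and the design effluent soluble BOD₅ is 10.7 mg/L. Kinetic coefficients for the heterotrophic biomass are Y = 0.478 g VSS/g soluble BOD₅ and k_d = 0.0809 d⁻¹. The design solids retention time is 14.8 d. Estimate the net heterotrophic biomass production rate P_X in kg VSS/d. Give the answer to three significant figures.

Correct the yield for decay: Y_obs = Y/(1 + k_d θ_c) = 0.478 / (1 + 0.0809 × 14.8) = 0.478 / 2.197 = 0.2175.
ΔS = 312 − 10.7 = 301.3 mg/L, so the substrate removal rate is 32300 × 301.3/1000 = 9732 kg soluble BOD₅/d.
Net biomass production P_X = Y_obs × Q·(S₀ − S) = 0.2175 × 9732 = 2117 kg VSS/d.

P_X ≈ 2120 kg VSS/d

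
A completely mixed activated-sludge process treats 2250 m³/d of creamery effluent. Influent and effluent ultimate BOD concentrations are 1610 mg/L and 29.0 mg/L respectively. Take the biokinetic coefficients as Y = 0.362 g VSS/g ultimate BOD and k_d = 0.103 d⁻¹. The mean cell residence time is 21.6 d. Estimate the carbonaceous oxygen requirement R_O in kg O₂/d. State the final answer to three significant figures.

R_O ≈ 2990 kg O₂/d

Y_obs = Y / (1 + k_d θ_c) = 0.362 / (1 + 0.103 × 21.6) = 0.362 / 3.225 = 0.1123.
Q·(S₀ − S) = 2250 × (1610 − 29.0) × 10⁻³ = 3557 kg/d removed.
P_X = Y_obs·Q·(S₀ − S) = 0.1123 × 3557 = 399.3 kg VSS/d.
R_O = Q·(S₀ − S) − 1.42·P_X = 3557 − 1.42 × 399.3 = 2990 kg O₂/d.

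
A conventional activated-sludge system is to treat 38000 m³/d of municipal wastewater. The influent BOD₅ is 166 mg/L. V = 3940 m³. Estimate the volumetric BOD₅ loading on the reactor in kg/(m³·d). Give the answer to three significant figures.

L_v = Q S₀ / V = 38000 × 166 × 10⁻³ / 3940 = 1.601 kg/(m³·d).

L_v ≈ 1.60 kg BOD₅/(m³·d)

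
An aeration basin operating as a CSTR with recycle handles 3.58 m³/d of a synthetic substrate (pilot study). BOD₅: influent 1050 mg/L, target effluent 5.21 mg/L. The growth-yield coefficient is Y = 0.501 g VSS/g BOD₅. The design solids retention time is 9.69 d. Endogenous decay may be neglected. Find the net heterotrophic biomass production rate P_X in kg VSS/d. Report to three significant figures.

P_X ≈ 1.87 kg VSS/d

With endogenous decay neglected, the observed yield equals the true yield: Y_obs = Y = 0.501 g VSS/g BOD₅.
Q·(S₀ − S) = 3.58 × (1050 − 5.21) × 10⁻³ = 3.740 kg/d removed.
Biomass produced: P_X = Y_obs·Q·ΔS = 0.5010 × 3.740 ≈ 1.874 kg VSS/d.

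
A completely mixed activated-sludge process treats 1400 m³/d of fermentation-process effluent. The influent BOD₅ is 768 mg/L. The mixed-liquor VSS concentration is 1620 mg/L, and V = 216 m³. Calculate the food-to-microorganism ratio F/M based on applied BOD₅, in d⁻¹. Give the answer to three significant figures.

F/M = applied load / biomass = Q·S₀/(V·X) = 1400 × 768 / (216.0 × 1620) = 3.073 d⁻¹.

F/M ≈ 3.07 d⁻¹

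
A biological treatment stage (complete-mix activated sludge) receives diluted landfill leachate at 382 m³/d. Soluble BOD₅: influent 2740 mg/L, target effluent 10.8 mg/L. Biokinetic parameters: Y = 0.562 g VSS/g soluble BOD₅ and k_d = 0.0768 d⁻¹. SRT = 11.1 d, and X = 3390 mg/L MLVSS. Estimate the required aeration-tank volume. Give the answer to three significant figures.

V ≈ 1040 m³

Rearranging the biomass balance for a CMAS with decay, V = Y·Q·ΔS·θ_c / [X·(1+k_d θ_c)] = 0.562 × 382 × (2740 − 10.8) × 11.1 / [3390 × (1 + 0.0768 × 11.1)] = 6.5×10^6 / 6280 = 1036 m³.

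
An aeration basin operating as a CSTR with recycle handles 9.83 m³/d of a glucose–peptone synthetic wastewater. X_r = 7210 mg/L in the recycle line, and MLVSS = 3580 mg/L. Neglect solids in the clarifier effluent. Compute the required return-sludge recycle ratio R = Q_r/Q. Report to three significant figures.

R = Q_r/Q = X/(X_r − X) = 3580 / (7210 − 3580) = 0.9862.

R ≈ 0.986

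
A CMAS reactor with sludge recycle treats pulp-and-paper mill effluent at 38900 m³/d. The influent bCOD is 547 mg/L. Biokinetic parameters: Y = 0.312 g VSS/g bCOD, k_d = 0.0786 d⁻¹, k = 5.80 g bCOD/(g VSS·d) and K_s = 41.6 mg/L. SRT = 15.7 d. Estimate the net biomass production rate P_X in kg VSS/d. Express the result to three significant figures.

From the Monod/SRT balance for a CMAS, S = K_s·(1+k_d θ_c)/[θ_c·(Y k − k_d) − 1] = 41.6 × (1 + 0.0786 × 15.7) / [15.7 × (0.312 × 5.80 − 0.0786) − 1] = 92.94 / 26.18 = 3.550 mg/L.
The observed yield is Y_obs = Y/(1 + k_d·θ_c) = 0.312 / (1 + 0.0786 × 15.7) = 0.312 / 2.234 = 0.1397 g VSS per g bCOD removed.
Mass of bCOD removed per day: Q(S₀ − S) = 38900 × 543.5 g/m³ = 21140 kg/d.
Net biomass production P_X = Y_obs × Q·(S₀ − S) = 0.1397 × 21140 = 2952 kg VSS/d.

P_X ≈ 2950 kg VSS/d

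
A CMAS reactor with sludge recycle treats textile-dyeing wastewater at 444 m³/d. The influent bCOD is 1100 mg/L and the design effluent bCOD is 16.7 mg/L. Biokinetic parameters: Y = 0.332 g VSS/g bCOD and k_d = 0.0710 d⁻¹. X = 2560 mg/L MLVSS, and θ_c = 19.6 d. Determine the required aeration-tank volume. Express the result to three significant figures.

V ≈ 511 m³

Steady-state biomass mass balance: V·X·(1 + k_d·θ_c) = Y·Q·(S₀ − S)·θ_c, so V = 0.332 × 444 × (1100 − 16.7) × 19.6 / [2560 × (1 + 0.0710 × 19.6)] = 3.13×10^6 / 6122 = 511.2 m³.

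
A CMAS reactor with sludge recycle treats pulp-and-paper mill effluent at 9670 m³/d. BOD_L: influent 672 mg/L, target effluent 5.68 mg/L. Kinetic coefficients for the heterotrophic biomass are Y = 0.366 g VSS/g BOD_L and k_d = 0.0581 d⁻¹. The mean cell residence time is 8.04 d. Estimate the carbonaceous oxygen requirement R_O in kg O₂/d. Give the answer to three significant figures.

Correct the yield for decay: Y_obs = Y/(1 + k_d θ_c) = 0.366 / (1 + 0.0581 × 8.04) = 0.366 / 1.467 = 0.2495.
Substrate removed = Q·(S₀ − S) = 9670 m³/d × (672 − 5.68) g/m³ = 6.44×10^6 g/d = 6443 kg/d.
Net sludge production P_X = 0.2495 × 6443 = 1607 kg VSS/d.
Carbonaceous O₂ demand = substrate oxidised − cell-mass equivalent = 6443 − 1.42 × 1607 = 4161 kg O₂/d.

R_O ≈ 4160 kg O₂/d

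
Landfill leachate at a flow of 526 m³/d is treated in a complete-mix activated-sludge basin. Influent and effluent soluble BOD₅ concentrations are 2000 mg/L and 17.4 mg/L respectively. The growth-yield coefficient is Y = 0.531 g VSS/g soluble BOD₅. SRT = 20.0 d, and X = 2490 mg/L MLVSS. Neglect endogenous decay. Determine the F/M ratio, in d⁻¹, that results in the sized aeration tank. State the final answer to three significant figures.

Biomass mass balance (decay neglected): V·X = Y·Q·(S₀ − S)·θ_c, so V = 0.531 × 526 × (2000 − 17.4) × 20.0 / 2490 = 4448 m³.
F/M = Q·S₀ / (V·X) = 526 × 2000 / (4448 × 2490) = 0.09499 g soluble BOD₅·(g VSS·d)⁻¹.

F/M ≈ 0.0950 d⁻¹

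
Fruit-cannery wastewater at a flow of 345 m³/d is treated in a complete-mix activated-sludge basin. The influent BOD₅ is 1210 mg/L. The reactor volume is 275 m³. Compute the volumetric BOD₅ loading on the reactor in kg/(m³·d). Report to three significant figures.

L_v = Q S₀ / V = 345 × 1210 × 10⁻³ / 275.0 = 1.518 kg/(m³·d).

L_v ≈ 1.52 kg BOD₅/(m³·d)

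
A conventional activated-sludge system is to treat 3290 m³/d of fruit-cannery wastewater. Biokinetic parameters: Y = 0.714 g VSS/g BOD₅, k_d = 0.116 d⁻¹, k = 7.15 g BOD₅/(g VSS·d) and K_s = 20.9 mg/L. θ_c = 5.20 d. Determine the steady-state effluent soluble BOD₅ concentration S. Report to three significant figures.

S ≈ 1.34 mg/L

From the Monod/SRT balance for a CMAS, S = K_s·(1+k_d θ_c)/[θ_c·(Y k − k_d) − 1] = 20.9 × (1 + 0.116 × 5.20) / [5.20 × (0.714 × 7.15 − 0.116) − 1] = 33.51 / 24.94 = 1.343 mg/L.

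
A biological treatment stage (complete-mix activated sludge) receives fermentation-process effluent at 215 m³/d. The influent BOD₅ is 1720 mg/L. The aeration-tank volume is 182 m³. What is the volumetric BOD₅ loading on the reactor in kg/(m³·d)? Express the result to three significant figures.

L_v = Q S₀ / V = 215 × 1720 × 10⁻³ / 182.0 = 2.032 kg/(m³·d).

L_v ≈ 2.03 kg BOD₅/(m³·d)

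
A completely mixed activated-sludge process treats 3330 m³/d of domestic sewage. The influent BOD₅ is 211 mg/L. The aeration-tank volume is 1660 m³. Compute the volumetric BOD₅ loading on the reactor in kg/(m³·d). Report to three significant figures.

L_v ≈ 0.423 kg BOD₅/(m³·d)

L_v = Q S₀ / V = 3330 × 211 × 10⁻³ / 1660 = 0.4233 kg/(m³·d).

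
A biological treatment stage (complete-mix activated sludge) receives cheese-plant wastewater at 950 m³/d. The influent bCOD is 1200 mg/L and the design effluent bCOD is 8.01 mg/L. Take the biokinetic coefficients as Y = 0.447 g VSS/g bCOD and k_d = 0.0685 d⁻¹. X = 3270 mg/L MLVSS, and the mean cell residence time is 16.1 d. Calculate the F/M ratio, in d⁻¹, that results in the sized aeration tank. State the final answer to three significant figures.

F/M ≈ 0.294 d⁻¹

From the SRT design equation V = Y Q (S₀−S) θ_c / [X (1 + k_d θ_c)] = 0.447 × 950 × (1200 − 8.01) × 16.1 / [3270 × (1 + 0.0685 × 16.1)] = 8.15×10^6 / 6876 = 1185 m³.
Food-to-microorganism ratio F/M = Q S₀ / (V X) = 950 × 1200 / (1185 × 3270) = 0.2942 d⁻¹.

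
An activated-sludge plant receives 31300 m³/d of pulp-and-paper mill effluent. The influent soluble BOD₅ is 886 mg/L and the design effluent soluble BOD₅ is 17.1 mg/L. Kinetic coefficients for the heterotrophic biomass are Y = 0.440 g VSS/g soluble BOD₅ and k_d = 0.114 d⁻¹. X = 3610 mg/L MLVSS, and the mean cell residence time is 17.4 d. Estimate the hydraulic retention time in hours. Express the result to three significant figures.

Rearranging the biomass balance for a CMAS with decay, V = Y·Q·ΔS·θ_c / [X·(1+k_d θ_c)] = 0.440 × 31300 × (886 − 17.1) × 17.4 / [3610 × (1 + 0.114 × 17.4)] = 2.08×10^8 / 10771 = 19332 m³.
τ = V/Q = 19332/31300 = 0.6176 d, or 14.82 h.

τ ≈ 14.8 h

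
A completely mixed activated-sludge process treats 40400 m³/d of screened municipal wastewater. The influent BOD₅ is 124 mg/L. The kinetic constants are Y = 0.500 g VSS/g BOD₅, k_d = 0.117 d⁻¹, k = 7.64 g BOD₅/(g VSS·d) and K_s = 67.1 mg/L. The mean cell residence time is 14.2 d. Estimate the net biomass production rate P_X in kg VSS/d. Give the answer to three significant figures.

For a completely mixed reactor with recycle the Lawrence–McCarty relation gives S = K_s·(1 + k_d·θ_c) / [θ_c·(Y·k − k_d) − 1] = 67.1 × (1 + 0.117 × 14.2) / [14.2 × (0.500 × 7.64 − 0.117) − 1] = 178.6 / 51.58 = 3.462 mg/L.
The observed yield is Y_obs = Y/(1 + k_d·θ_c) = 0.500 / (1 + 0.117 × 14.2) = 0.500 / 2.661 = 0.1879 g VSS per g BOD₅ removed.
Q·(S₀ − S) = 40400 × (124 − 3.46) × 10⁻³ = 4870 kg/d removed.
P_X = Y_obs · Q(S₀ − S) = 0.1879 × 4870 = 914.9 kg VSS/d.

P_X ≈ 915 kg VSS/d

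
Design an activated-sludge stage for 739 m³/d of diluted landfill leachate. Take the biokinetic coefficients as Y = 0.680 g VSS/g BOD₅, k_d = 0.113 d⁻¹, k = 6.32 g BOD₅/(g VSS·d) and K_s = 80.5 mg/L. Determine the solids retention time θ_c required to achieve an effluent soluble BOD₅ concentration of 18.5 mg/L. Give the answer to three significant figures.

θ_c ≈ 1.45 d

From 1/θ_c = Y·k·S/(K_s + S) − k_d: Y·k·S/(K_s+S) = 0.680 × 6.32 × 18.5 / (80.5 + 18.5) = 0.8031 d⁻¹.
Then 1/θ_c = μ − k_d = 0.8031 − 0.113 = 0.6901 d⁻¹, giving θ_c = 1.449 d.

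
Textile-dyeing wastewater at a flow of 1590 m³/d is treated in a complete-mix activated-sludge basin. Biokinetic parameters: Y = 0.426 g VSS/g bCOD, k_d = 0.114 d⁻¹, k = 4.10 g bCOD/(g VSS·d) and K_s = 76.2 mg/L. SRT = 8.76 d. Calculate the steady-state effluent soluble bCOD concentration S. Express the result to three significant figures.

S ≈ 11.4 mg/L

Effluent substrate depends only on kinetics and SRT: S = K_s(1 + k_d θ_c) / [θ_c(Yk − k_d) − 1] = 76.2 × (1 + 0.114 × 8.76) / [8.76 × (0.426 × 4.10 − 0.114) − 1] = 152.3 / 13.30 = 11.45 mg/L.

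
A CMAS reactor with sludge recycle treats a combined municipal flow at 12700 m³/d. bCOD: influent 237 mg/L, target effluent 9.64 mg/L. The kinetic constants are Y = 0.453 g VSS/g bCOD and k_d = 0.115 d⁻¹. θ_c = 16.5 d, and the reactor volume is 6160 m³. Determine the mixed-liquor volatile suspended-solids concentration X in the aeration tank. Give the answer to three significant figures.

X = Y·Q·ΔS·θ_c / [V·(1 + k_d θ_c)] = 0.453 × 12700 × (237 − 9.64) × 16.5 / [6160 × (1 + 0.115 × 16.5)] = 1209 mg/L.

X ≈ 1210 mg/L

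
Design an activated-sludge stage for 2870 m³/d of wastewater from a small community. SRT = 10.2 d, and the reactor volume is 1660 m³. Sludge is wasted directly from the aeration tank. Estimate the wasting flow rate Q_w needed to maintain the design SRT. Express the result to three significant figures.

Q_w ≈ 163 m³/d

With mixed-liquor wasting, θ_c = V/Q_w, so Q_w = V/θ_c = 1660/10.2 = 162.7 m³/d.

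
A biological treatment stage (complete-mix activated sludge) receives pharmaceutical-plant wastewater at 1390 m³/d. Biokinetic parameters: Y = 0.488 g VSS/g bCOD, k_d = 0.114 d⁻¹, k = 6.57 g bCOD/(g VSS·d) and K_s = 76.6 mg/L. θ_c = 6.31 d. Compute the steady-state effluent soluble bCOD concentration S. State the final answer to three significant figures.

S ≈ 7.11 mg/L

Effluent substrate depends only on kinetics and SRT: S = K_s(1 + k_d θ_c) / [θ_c(Yk − k_d) − 1] = 76.6 × (1 + 0.114 × 6.31) / [6.31 × (0.488 × 6.57 − 0.114) − 1] = 131.7 / 18.51 = 7.115 mg/L.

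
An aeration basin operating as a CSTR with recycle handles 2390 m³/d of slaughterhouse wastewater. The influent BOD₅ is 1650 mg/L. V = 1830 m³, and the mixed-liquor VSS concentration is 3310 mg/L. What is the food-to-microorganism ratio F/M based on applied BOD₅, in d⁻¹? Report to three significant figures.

F/M = applied load / biomass = Q·S₀/(V·X) = 2390 × 1650 / (1830 × 3310) = 0.6510 d⁻¹.

F/M ≈ 0.651 d⁻¹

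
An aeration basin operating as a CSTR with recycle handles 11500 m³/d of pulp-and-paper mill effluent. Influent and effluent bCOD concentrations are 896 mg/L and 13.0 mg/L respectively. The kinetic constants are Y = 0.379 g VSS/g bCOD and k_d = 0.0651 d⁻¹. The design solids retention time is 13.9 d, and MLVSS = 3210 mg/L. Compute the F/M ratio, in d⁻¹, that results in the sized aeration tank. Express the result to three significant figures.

From the SRT design equation V = Y Q (S₀−S) θ_c / [X (1 + k_d θ_c)] = 0.379 × 11500 × (896 − 13.0) × 13.9 / [3210 × (1 + 0.0651 × 13.9)] = 5.35×10^7 / 6115 = 8749 m³.
Food-to-microorganism ratio F/M = Q S₀ / (V X) = 11500 × 896 / (8749 × 3210) = 0.3669 d⁻¹.

F/M ≈ 0.367 d⁻¹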